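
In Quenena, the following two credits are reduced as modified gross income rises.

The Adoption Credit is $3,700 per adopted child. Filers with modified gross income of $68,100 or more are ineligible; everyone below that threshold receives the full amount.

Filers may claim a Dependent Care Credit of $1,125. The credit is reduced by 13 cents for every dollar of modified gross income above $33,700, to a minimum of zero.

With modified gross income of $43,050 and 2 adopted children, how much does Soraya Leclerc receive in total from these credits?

$7,400

Adoption Credit: base = 2 × $3,700 = $7,400. $43,050 is below the $68,100 cutoff, so the full $7,400 applies.
Dependent Care Credit: 13% of the $9,350 excess over $33,700 is $1,215.50 ≥ base, so the credit is $0.
Total: $7,400 + $0 = $7,400.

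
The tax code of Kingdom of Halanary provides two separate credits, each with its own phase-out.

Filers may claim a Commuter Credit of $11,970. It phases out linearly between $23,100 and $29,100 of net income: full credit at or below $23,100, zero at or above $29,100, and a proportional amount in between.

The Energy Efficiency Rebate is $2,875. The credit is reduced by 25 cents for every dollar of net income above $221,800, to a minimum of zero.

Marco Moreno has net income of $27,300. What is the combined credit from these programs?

Commuter Credit: $27,300 is $4,200 into a $6,000 phase-out range, leaving 1,800/6,000 of the credit: $11,970 × 1,800/6,000 = $3,591.
Energy Efficiency Rebate: $27,300 is at or below the $221,800 threshold, so the full $2,875 applies.
Total: $3,591 + $2,875 = $6,466.

$6,466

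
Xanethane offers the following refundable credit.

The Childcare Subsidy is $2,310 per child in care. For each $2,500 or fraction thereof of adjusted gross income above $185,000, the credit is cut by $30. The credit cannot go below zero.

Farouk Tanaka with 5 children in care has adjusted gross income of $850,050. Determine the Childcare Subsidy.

Childcare Subsidy: base = 5 × $2,310 = $11,550. income exceeds $185,000 by $665,050, which is 267 full-or-partial $2,500 increments; reduction = 267 × $30 = $8,010, leaving $3,540.

$3,540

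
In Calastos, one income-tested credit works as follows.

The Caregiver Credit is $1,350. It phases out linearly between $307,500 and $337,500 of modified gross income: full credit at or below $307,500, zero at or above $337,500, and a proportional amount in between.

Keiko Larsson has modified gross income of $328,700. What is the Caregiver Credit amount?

$396

Caregiver Credit: $328,700 is $21,200 into a $30,000 phase-out range, leaving 8,800/30,000 of the credit: $1,350 × 8,800/30,000 = $396.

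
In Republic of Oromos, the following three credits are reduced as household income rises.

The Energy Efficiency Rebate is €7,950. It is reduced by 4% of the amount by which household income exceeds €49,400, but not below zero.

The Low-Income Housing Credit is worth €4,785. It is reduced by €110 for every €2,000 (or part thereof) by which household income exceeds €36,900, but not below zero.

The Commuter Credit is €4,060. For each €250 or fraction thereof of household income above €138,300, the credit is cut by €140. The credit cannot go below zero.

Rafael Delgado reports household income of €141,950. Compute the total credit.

€6,208

Energy Efficiency Rebate: 4% of the €92,550 excess over €49,400 is €3,702; credit = €7,950 − €3,702 = €4,248.
Low-Income Housing Credit: income exceeds €36,900 by €105,050 → 53 increments × €110 = €5,830 ≥ base, so the credit is €0.
Commuter Credit: income exceeds €138,300 by €3,650, which is 15 full-or-partial €250 increments; reduction = 15 × €140 = €2,100, leaving €1,960.
Total: €4,248 + €0 + €1,960 = €6,208.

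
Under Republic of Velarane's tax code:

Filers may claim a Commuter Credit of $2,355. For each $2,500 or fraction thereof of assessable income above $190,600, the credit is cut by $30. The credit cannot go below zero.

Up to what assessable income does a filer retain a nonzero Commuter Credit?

$385,600

After 78 increments the reduction is 78 × $30 = $2,340, leaving $15; one more increment wipes it out. Increment 78 ends at excess 78 × $2,500 = $195,000, so the highest qualifying income is $190,600 + $195,000 = $385,600.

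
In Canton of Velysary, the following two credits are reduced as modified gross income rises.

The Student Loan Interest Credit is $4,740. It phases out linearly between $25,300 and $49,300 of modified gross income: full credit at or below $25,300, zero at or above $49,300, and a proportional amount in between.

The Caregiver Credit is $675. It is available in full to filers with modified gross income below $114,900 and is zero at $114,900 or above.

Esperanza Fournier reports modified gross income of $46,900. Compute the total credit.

$1,149

Student Loan Interest Credit: $46,900 is $21,600 into a $24,000 phase-out range, leaving 2,400/24,000 of the credit: $4,740 × 2,400/24,000 = $474.
Caregiver Credit: $46,900 is below the $114,900 cutoff, so the full $675 applies.
Total: $474 + $675 = $1,149.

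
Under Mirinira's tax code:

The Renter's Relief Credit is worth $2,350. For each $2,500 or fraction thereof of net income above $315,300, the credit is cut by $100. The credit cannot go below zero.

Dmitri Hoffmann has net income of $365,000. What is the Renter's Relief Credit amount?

Renter's Relief Credit: income exceeds $315,300 by $49,700, which is 20 full-or-partial $2,500 increments; reduction = 20 × $100 = $2,000, leaving $350.

$350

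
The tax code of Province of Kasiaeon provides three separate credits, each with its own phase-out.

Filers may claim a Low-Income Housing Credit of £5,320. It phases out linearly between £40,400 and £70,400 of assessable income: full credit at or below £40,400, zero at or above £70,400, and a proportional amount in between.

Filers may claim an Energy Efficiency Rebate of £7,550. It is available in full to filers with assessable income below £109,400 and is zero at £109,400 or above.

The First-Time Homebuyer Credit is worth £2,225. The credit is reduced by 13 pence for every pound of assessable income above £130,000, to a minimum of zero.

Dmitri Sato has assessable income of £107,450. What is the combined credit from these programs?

£9,775

Low-Income Housing Credit: £107,450 is at or above £70,400, so the credit is £0.
Energy Efficiency Rebate: £107,450 is below the £109,400 cutoff, so the full £7,550 applies.
First-Time Homebuyer Credit: £107,450 is at or below the £130,000 threshold, so the full £2,225 applies.
Total: £0 + £7,550 + £2,225 = £9,775.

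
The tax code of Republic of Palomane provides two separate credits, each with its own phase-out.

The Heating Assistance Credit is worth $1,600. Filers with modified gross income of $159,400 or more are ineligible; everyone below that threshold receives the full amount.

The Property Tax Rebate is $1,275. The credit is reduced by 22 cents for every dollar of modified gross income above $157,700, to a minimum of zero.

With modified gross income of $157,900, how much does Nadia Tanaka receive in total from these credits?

Heating Assistance Credit: $157,900 is below the $159,400 cutoff, so the full $1,600 applies.
Property Tax Rebate: 22% of the $200 excess over $157,700 is $44; credit = $1,275 − $44 = $1,231.
Total: $1,600 + $1,231 = $2,831.

$2,831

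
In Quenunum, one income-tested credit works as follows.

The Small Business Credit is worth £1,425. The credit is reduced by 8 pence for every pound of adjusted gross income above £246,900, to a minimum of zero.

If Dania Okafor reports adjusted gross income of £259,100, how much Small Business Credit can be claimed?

£449

Small Business Credit: 8% of the £12,200 excess over £246,900 is £976; credit = £1,425 − £976 = £449.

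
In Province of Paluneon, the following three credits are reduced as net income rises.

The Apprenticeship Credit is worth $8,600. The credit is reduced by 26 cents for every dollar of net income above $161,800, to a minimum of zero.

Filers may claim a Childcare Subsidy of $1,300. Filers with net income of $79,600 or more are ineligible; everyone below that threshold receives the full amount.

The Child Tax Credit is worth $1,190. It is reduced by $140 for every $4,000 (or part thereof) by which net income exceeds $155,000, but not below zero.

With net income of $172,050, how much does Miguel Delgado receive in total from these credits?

$6,425

Apprenticeship Credit: 26% of the $10,250 excess over $161,800 is $2,665; credit = $8,600 − $2,665 = $5,935.
Childcare Subsidy: $172,050 meets or exceeds the $79,600 cutoff, so the credit is $0.
Child Tax Credit: income exceeds $155,000 by $17,050, which is 5 full-or-partial $4,000 increments; reduction = 5 × $140 = $700, leaving $490.
Total: $5,935 + $0 + $490 = $6,425.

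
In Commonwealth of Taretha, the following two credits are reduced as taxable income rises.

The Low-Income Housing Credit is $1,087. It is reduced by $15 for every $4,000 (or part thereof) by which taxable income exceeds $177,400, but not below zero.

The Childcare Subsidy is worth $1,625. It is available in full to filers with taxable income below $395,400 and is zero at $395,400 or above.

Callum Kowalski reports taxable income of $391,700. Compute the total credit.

Low-Income Housing Credit: income exceeds $177,400 by $214,300, which is 54 full-or-partial $4,000 increments; reduction = 54 × $15 = $810, leaving $277.
Childcare Subsidy: $391,700 is below the $395,400 cutoff, so the full $1,625 applies.
Total: $277 + $1,625 = $1,902.

$1,902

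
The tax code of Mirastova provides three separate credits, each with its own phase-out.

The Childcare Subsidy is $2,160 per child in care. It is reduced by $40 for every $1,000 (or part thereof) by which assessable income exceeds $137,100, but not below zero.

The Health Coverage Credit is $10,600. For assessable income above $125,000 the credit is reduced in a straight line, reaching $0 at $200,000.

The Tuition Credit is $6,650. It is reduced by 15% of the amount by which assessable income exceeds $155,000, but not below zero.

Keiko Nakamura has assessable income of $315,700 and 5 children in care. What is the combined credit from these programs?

$3,640

Childcare Subsidy: base = 5 × $2,160 = $10,800. income exceeds $137,100 by $178,600, which is 179 full-or-partial $1,000 increments; reduction = 179 × $40 = $7,160, leaving $3,640.
Health Coverage Credit: $315,700 is at or above $200,000, so the credit is $0.
Tuition Credit: 15% of the $160,700 excess over $155,000 is $24,105 ≥ base, so the credit is $0.
Total: $3,640 + $0 + $0 = $3,640.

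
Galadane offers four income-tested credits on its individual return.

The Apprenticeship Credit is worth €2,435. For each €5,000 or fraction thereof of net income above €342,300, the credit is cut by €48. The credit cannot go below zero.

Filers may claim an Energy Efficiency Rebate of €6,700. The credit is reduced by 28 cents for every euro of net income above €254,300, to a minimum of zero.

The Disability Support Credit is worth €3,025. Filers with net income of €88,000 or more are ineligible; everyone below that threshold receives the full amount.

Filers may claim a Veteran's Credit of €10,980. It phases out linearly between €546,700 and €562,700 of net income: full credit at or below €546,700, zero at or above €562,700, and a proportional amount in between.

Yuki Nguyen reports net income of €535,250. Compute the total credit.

€11,543

Apprenticeship Credit: income exceeds €342,300 by €192,950, which is 39 full-or-partial €5,000 increments; reduction = 39 × €48 = €1,872, leaving €563.
Energy Efficiency Rebate: 28% of the €280,950 excess over €254,300 is €78,666 ≥ base, so the credit is €0.
Disability Support Credit: €535,250 meets or exceeds the €88,000 cutoff, so the credit is €0.
Veteran's Credit: €535,250 is at or below the €546,700 threshold, so the full €10,980 applies.
Total: €563 + €0 + €0 + €10,980 = €11,543.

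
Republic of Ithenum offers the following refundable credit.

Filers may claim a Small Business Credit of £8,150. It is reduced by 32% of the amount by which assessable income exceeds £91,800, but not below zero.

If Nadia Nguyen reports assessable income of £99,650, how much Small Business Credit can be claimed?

Small Business Credit: 32% of the £7,850 excess over £91,800 is £2,512; credit = £8,150 − £2,512 = £5,638.

£5,638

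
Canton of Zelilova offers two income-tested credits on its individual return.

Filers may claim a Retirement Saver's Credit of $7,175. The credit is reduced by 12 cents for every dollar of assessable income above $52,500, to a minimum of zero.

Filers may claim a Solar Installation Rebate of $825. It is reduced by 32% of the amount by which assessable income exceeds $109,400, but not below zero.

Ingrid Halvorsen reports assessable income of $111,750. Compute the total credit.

$138

Retirement Saver's Credit: 12% of the $59,250 excess over $52,500 is $7,110; credit = $7,175 − $7,110 = $65.
Solar Installation Rebate: 32% of the $2,350 excess over $109,400 is $752; credit = $825 − $752 = $73.
Total: $65 + $73 = $138.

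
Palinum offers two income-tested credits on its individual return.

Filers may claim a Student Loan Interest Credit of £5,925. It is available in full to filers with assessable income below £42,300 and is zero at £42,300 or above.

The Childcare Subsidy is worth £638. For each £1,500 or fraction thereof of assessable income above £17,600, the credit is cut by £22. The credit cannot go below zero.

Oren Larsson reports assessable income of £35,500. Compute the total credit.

£6,299

Student Loan Interest Credit: £35,500 is below the £42,300 cutoff, so the full £5,925 applies.
Childcare Subsidy: income exceeds £17,600 by £17,900, which is 12 full-or-partial £1,500 increments; reduction = 12 × £22 = £264, leaving £374.
Total: £5,925 + £374 = £6,299.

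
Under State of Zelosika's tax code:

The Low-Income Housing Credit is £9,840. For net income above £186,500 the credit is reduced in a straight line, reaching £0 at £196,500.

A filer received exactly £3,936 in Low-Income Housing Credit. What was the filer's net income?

£192,500

£3,936 is 3,936/9,840 of the full £9,840, so 5,904/9,840 of the £10,000 range has been used: income = £186,500 + £10,000 × 5,904/9,840 = £192,500.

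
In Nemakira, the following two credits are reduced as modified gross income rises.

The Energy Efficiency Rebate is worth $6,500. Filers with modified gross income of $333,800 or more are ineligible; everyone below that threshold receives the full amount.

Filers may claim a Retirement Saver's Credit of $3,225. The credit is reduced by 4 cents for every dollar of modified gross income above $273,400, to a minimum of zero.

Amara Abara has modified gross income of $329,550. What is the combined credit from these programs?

$7,479

Energy Efficiency Rebate: $329,550 is below the $333,800 cutoff, so the full $6,500 applies.
Retirement Saver's Credit: 4% of the $56,150 excess over $273,400 is $2,246; credit = $3,225 − $2,246 = $979.
Total: $6,500 + $979 = $7,479.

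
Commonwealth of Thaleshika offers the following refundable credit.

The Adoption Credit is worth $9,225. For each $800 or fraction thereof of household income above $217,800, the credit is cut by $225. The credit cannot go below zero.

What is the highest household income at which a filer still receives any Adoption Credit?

$249,800

After 40 increments the reduction is 40 × $225 = $9,000, leaving $225; one more increment wipes it out. Increment 40 ends at excess 40 × $800 = $32,000, so the highest qualifying income is $217,800 + $32,000 = $249,800.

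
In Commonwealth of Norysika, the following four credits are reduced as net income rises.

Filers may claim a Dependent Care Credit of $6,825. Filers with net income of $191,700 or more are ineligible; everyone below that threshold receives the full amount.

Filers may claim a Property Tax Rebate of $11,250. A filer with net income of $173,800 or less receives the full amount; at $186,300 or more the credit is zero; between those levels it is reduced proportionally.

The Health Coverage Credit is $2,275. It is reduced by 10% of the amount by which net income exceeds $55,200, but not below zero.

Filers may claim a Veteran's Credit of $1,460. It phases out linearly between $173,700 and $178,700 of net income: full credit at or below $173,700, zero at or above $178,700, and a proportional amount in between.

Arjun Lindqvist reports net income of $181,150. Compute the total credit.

Dependent Care Credit: $181,150 is below the $191,700 cutoff, so the full $6,825 applies.
Property Tax Rebate: $181,150 is $7,350 into a $12,500 phase-out range, leaving 5,150/12,500 of the credit: $11,250 × 5,150/12,500 = $4,635.
Health Coverage Credit: 10% of the $125,950 excess over $55,200 is $12,595 ≥ base, so the credit is $0.
Veteran's Credit: $181,150 is at or above $178,700, so the credit is $0.
Total: $6,825 + $4,635 + $0 + $0 = $11,460.

$11,460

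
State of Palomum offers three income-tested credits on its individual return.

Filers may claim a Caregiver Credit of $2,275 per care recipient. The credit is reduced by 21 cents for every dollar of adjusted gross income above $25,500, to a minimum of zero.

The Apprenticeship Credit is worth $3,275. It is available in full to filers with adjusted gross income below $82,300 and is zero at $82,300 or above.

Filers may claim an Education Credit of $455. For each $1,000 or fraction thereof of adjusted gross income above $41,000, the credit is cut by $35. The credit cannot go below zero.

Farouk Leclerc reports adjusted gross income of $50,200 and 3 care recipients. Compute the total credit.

$5,018

Caregiver Credit: base = 3 × $2,275 = $6,825. 21% of the $24,700 excess over $25,500 is $5,187; credit = $6,825 − $5,187 = $1,638.
Apprenticeship Credit: $50,200 is below the $82,300 cutoff, so the full $3,275 applies.
Education Credit: income exceeds $41,000 by $9,200, which is 10 full-or-partial $1,000 increments; reduction = 10 × $35 = $350, leaving $105.
Total: $1,638 + $3,275 + $105 = $5,018.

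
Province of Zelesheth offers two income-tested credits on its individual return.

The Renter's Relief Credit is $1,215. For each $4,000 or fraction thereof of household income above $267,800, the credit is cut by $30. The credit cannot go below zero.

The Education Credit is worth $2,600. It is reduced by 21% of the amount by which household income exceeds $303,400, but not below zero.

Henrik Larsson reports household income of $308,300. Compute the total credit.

$2,456

Renter's Relief Credit: income exceeds $267,800 by $40,500, which is 11 full-or-partial $4,000 increments; reduction = 11 × $30 = $330, leaving $885.
Education Credit: 21% of the $4,900 excess over $303,400 is $1,029; credit = $2,600 − $1,029 = $1,571.
Total: $885 + $1,571 = $2,456.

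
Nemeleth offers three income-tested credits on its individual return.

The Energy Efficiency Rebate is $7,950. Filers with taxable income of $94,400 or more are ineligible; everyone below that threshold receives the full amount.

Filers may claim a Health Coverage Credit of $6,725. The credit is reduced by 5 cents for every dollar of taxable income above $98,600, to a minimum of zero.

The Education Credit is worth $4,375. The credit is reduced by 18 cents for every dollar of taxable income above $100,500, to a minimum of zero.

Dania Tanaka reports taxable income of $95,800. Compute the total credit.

$11,100

Energy Efficiency Rebate: $95,800 meets or exceeds the $94,400 cutoff, so the credit is $0.
Health Coverage Credit: $95,800 is at or below the $98,600 threshold, so the full $6,725 applies.
Education Credit: $95,800 is at or below the $100,500 threshold, so the full $4,375 applies.
Total: $0 + $6,725 + $4,375 = $11,100.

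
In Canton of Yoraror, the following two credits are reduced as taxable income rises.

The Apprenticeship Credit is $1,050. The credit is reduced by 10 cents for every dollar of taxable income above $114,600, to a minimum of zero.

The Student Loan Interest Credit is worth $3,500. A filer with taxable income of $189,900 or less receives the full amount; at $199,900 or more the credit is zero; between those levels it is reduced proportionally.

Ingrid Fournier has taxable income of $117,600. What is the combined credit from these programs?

Apprenticeship Credit: 10% of the $3,000 excess over $114,600 is $300; credit = $1,050 − $300 = $750.
Student Loan Interest Credit: $117,600 is at or below the $189,900 threshold, so the full $3,500 applies.
Total: $750 + $3,500 = $4,250.

$4,250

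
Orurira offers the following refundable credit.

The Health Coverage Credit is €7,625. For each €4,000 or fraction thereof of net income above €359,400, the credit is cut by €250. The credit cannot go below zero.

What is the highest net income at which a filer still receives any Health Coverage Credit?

€479,400

After 30 increments the reduction is 30 × €250 = €7,500, leaving €125; one more increment wipes it out. Increment 30 ends at excess 30 × €4,000 = €120,000, so the highest qualifying income is €359,400 + €120,000 = €479,400.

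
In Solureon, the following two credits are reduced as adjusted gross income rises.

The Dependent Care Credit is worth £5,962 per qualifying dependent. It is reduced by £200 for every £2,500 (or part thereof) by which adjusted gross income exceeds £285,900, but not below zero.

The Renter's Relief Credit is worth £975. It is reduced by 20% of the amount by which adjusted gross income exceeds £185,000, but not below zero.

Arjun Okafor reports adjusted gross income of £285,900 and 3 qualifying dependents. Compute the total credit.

Dependent Care Credit: base = 3 × £5,962 = £17,886. £285,900 is at or below the £285,900 threshold, so the full £17,886 applies.
Renter's Relief Credit: 20% of the £100,900 excess over £185,000 is £20,180 ≥ base, so the credit is £0.
Total: £17,886 + £0 = £17,886.

£17,886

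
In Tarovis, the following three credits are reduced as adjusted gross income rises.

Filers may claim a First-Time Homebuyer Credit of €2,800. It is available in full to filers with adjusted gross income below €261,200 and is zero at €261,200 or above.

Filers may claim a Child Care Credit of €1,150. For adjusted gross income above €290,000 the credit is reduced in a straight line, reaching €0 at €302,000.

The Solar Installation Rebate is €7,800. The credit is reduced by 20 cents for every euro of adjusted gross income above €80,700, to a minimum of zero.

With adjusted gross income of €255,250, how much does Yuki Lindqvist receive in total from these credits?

€3,950

First-Time Homebuyer Credit: €255,250 is below the €261,200 cutoff, so the full €2,800 applies.
Child Care Credit: €255,250 is at or below the €290,000 threshold, so the full €1,150 applies.
Solar Installation Rebate: 20% of the €174,550 excess over €80,700 is €34,910 ≥ base, so the credit is €0.
Total: €2,800 + €1,150 + €0 = €3,950.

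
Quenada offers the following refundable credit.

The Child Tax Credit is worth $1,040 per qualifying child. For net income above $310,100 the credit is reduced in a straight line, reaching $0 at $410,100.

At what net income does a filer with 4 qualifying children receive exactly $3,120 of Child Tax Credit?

Full credit = 4 × $1,040 = $4,160.
$3,120 is 3,120/4,160 of the full $4,160, so 1,040/4,160 of the $100,000 range has been used: income = $310,100 + $100,000 × 1,040/4,160 = $335,100.

$335,100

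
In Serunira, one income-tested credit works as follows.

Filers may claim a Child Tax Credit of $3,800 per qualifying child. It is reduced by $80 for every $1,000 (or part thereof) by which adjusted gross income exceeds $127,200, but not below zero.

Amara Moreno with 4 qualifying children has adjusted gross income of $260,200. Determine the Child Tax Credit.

$4,560

Child Tax Credit: base = 4 × $3,800 = $15,200. income exceeds $127,200 by $133,000, which is 133 full-or-partial $1,000 increments; reduction = 133 × $80 = $10,640, leaving $4,560.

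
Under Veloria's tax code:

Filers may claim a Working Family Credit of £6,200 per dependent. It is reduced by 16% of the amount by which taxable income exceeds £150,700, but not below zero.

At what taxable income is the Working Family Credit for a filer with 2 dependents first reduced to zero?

£228,200

Full credit = 2 × £6,200 = £12,400.
The credit falls by 16% of each pound above £150,700, so it reaches zero when the excess is £12,400 / 16% = £77,500: income = £150,700 + £77,500 = £228,200.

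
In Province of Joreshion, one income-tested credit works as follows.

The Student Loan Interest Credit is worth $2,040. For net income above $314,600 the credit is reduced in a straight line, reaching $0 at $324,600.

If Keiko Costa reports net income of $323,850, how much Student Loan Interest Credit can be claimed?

Student Loan Interest Credit: $323,850 is $9,250 into a $10,000 phase-out range, leaving 750/10,000 of the credit: $2,040 × 750/10,000 = $153.

$153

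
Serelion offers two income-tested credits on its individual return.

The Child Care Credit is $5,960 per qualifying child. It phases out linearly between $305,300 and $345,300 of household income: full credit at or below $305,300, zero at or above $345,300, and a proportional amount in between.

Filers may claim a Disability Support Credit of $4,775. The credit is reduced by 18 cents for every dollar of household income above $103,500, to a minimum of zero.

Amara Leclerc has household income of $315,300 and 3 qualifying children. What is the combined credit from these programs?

Child Care Credit: base = 3 × $5,960 = $17,880. $315,300 is $10,000 into a $40,000 phase-out range, leaving 30,000/40,000 of the credit: $17,880 × 30,000/40,000 = $13,410.
Disability Support Credit: 18% of the $211,800 excess over $103,500 is $38,124 ≥ base, so the credit is $0.
Total: $13,410 + $0 = $13,410.

$13,410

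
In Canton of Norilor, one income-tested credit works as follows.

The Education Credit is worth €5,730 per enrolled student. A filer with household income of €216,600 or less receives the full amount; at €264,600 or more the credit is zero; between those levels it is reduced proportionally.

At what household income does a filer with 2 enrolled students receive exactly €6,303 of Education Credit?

Full credit = 2 × €5,730 = €11,460.
€6,303 is 6,303/11,460 of the full €11,460, so 5,157/11,460 of the €48,000 range has been used: income = €216,600 + €48,000 × 5,157/11,460 = €238,200.

€238,200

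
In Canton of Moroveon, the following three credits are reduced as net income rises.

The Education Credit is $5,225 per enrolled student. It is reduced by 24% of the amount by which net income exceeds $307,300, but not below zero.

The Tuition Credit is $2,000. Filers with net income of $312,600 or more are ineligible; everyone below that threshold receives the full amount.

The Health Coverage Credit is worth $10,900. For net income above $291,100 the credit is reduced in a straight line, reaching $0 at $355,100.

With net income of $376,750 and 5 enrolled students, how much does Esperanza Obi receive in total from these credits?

$9,457

Education Credit: base = 5 × $5,225 = $26,125. 24% of the $69,450 excess over $307,300 is $16,668; credit = $26,125 − $16,668 = $9,457.
Tuition Credit: $376,750 meets or exceeds the $312,600 cutoff, so the credit is $0.
Health Coverage Credit: $376,750 is at or above $355,100, so the credit is $0.
Total: $9,457 + $0 + $0 = $9,457.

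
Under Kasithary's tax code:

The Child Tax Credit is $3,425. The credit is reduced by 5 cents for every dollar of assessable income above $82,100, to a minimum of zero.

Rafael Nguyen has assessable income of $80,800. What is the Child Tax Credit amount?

$3,425

Child Tax Credit: $80,800 is at or below the $82,100 threshold, so the full $3,425 applies.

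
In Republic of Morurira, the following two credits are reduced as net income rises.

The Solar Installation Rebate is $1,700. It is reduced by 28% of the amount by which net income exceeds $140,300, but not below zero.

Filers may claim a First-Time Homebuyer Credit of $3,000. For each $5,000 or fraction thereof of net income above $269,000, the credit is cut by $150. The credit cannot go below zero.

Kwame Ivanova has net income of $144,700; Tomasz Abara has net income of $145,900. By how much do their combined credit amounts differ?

Kwame ($144,700): Solar Installation Rebate: 28% of the $4,400 excess over $140,300 is $1,232; credit = $1,700 − $1,232 = $468. First-Time Homebuyer Credit: $144,700 is at or below the $269,000 threshold, so the full $3,000 applies. total $468 + $3,000 = $3,468
Tomasz ($145,900): Solar Installation Rebate: 28% of the $5,600 excess over $140,300 is $1,568; credit = $1,700 − $1,568 = $132. First-Time Homebuyer Credit: $145,900 is at or below the $269,000 threshold, so the full $3,000 applies. total $132 + $3,000 = $3,132
Difference: |$3,468 − $3,132| = $336.

$336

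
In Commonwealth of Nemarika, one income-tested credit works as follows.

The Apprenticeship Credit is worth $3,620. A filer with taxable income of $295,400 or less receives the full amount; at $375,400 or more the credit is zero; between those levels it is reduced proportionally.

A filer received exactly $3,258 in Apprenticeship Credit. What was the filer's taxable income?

$303,400

$3,258 is 3,258/3,620 of the full $3,620, so 362/3,620 of the $80,000 range has been used: income = $295,400 + $80,000 × 362/3,620 = $303,400.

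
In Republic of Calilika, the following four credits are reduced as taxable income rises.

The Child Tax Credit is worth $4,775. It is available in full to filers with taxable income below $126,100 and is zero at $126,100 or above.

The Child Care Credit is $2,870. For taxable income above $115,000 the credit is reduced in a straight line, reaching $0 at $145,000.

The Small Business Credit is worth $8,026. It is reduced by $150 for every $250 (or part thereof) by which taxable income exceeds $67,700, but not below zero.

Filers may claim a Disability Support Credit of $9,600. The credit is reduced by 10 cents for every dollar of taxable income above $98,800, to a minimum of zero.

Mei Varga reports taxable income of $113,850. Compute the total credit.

$15,740

Child Tax Credit: $113,850 is below the $126,100 cutoff, so the full $4,775 applies.
Child Care Credit: $113,850 is at or below the $115,000 threshold, so the full $2,870 applies.
Small Business Credit: income exceeds $67,700 by $46,150 → 185 increments × $150 = $27,750 ≥ base, so the credit is $0.
Disability Support Credit: 10% of the $15,050 excess over $98,800 is $1,505; credit = $9,600 − $1,505 = $8,095.
Total: $4,775 + $2,870 + $0 + $8,095 = $15,740.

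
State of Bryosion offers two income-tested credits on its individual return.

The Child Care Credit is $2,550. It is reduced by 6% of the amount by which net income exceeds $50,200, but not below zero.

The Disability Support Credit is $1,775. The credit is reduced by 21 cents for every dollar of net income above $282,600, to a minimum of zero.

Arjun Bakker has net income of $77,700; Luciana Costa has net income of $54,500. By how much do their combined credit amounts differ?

Arjun ($77,700): Child Care Credit: 6% of the $27,500 excess over $50,200 is $1,650; credit = $2,550 − $1,650 = $900. Disability Support Credit: $77,700 is at or below the $282,600 threshold, so the full $1,775 applies. total $900 + $1,775 = $2,675
Luciana ($54,500): Child Care Credit: 6% of the $4,300 excess over $50,200 is $258; credit = $2,550 − $258 = $2,292. Disability Support Credit: $54,500 is at or below the $282,600 threshold, so the full $1,775 applies. total $2,292 + $1,775 = $4,067
Difference: |$2,675 − $4,067| = $1,392.

$1,392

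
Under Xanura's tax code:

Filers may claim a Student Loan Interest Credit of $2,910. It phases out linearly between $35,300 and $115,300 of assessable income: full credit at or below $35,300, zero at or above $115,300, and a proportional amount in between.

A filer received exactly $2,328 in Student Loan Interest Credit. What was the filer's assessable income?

$51,300

$2,328 is 2,328/2,910 of the full $2,910, so 582/2,910 of the $80,000 range has been used: income = $35,300 + $80,000 × 582/2,910 = $51,300.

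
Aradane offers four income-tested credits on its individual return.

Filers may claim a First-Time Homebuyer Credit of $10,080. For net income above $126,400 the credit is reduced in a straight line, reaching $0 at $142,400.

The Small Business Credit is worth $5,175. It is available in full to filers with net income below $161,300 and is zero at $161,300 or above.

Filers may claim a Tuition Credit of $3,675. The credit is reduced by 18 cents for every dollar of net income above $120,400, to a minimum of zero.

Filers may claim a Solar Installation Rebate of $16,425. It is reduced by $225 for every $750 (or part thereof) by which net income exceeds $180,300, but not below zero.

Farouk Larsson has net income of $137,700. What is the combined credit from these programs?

First-Time Homebuyer Credit: $137,700 is $11,300 into a $16,000 phase-out range, leaving 4,700/16,000 of the credit: $10,080 × 4,700/16,000 = $2,961.
Small Business Credit: $137,700 is below the $161,300 cutoff, so the full $5,175 applies.
Tuition Credit: 18% of the $17,300 excess over $120,400 is $3,114; credit = $3,675 − $3,114 = $561.
Solar Installation Rebate: $137,700 is at or below the $180,300 threshold, so the full $16,425 applies.
Total: $2,961 + $5,175 + $561 + $16,425 = $25,122.

$25,122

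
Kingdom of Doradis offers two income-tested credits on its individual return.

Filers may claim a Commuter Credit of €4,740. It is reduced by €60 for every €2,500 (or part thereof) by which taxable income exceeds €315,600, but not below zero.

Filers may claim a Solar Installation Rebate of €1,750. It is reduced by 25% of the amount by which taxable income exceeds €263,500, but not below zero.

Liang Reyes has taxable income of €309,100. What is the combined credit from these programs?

€4,740

Commuter Credit: €309,100 is at or below the €315,600 threshold, so the full €4,740 applies.
Solar Installation Rebate: 25% of the €45,600 excess over €263,500 is €11,400 ≥ base, so the credit is €0.
Total: €4,740 + €0 = €4,740.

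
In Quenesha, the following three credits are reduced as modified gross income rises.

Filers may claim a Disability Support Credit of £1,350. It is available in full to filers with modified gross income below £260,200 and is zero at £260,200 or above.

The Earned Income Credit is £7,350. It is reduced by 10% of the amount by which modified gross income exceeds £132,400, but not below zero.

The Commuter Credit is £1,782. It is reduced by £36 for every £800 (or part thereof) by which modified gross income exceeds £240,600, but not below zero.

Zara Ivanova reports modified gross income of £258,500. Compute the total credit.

£2,304

Disability Support Credit: £258,500 is below the £260,200 cutoff, so the full £1,350 applies.
Earned Income Credit: 10% of the £126,100 excess over £132,400 is £12,610 ≥ base, so the credit is £0.
Commuter Credit: income exceeds £240,600 by £17,900, which is 23 full-or-partial £800 increments; reduction = 23 × £36 = £828, leaving £954.
Total: £1,350 + £0 + £954 = £2,304.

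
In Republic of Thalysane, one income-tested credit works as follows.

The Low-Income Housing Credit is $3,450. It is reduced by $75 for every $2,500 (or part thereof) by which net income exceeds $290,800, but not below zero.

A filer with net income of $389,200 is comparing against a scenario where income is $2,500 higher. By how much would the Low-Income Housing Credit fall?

$75

At $389,200 — income exceeds $290,800 by $98,400, which is 40 full-or-partial $2,500 increments; reduction = 40 × $75 = $3,000, leaving $450.
At $391,700 — income exceeds $290,800 by $100,900, which is 41 full-or-partial $2,500 increments; reduction = 41 × $75 = $3,075, leaving $375.
Lost: $450 − $375 = $75.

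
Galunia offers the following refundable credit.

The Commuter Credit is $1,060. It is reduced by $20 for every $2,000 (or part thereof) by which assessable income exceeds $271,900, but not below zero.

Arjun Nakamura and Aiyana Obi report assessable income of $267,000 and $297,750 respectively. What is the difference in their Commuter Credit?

$260

Arjun ($267,000): Commuter Credit: $267,000 is at or below the $271,900 threshold, so the full $1,060 applies.
Aiyana ($297,750): Commuter Credit: income exceeds $271,900 by $25,850, which is 13 full-or-partial $2,000 increments; reduction = 13 × $20 = $260, leaving $800.
Difference: |$1,060 − $800| = $260.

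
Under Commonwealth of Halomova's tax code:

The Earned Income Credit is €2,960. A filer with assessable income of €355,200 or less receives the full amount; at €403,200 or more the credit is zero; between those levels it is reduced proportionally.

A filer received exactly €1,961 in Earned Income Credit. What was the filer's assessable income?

€1,961 is 1,961/2,960 of the full €2,960, so 999/2,960 of the €48,000 range has been used: income = €355,200 + €48,000 × 999/2,960 = €371,400.

€371,400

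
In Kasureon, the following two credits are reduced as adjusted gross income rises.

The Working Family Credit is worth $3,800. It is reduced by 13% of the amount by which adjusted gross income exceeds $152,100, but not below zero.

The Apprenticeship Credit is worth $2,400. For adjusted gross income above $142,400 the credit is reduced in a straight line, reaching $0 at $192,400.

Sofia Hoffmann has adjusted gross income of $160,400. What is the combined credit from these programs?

$4,257

Working Family Credit: 13% of the $8,300 excess over $152,100 is $1,079; credit = $3,800 − $1,079 = $2,721.
Apprenticeship Credit: $160,400 is $18,000 into a $50,000 phase-out range, leaving 32,000/50,000 of the credit: $2,400 × 32,000/50,000 = $1,536.
Total: $2,721 + $1,536 = $4,257.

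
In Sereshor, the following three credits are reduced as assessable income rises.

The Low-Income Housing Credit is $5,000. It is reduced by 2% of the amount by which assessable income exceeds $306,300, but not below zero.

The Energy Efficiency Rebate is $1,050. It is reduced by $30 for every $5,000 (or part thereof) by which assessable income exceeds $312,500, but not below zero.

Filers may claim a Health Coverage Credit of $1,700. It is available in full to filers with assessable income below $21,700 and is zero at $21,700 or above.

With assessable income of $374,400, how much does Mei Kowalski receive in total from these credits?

$4,298

Low-Income Housing Credit: 2% of the $68,100 excess over $306,300 is $1,362; credit = $5,000 − $1,362 = $3,638.
Energy Efficiency Rebate: income exceeds $312,500 by $61,900, which is 13 full-or-partial $5,000 increments; reduction = 13 × $30 = $390, leaving $660.
Health Coverage Credit: $374,400 meets or exceeds the $21,700 cutoff, so the credit is $0.
Total: $3,638 + $660 + $0 = $4,298.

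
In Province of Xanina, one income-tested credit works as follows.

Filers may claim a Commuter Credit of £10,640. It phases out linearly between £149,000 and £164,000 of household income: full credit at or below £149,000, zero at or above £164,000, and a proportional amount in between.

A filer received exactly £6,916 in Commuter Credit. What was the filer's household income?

£6,916 is 6,916/10,640 of the full £10,640, so 3,724/10,640 of the £15,000 range has been used: income = £149,000 + £15,000 × 3,724/10,640 = £154,250.

£154,250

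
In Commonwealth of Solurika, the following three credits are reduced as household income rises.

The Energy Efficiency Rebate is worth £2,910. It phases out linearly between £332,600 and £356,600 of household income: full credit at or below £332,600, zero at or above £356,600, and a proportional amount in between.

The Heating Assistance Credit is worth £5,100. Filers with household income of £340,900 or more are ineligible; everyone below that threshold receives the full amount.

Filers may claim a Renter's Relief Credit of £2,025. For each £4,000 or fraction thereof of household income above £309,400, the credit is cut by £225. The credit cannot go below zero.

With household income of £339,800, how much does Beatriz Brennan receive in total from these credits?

£7,362

Energy Efficiency Rebate: £339,800 is £7,200 into a £24,000 phase-out range, leaving 16,800/24,000 of the credit: £2,910 × 16,800/24,000 = £2,037.
Heating Assistance Credit: £339,800 is below the £340,900 cutoff, so the full £5,100 applies.
Renter's Relief Credit: income exceeds £309,400 by £30,400, which is 8 full-or-partial £4,000 increments; reduction = 8 × £225 = £1,800, leaving £225.
Total: £2,037 + £5,100 + £225 = £7,362.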